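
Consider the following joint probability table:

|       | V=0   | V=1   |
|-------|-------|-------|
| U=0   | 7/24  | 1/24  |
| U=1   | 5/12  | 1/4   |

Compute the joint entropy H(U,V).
H(U,V) = -Σ P(U,V) log₂ P(U,V), summed over the non-zero cells:
H(U,V) = -[(7/24)·log₂(7/24) + (1/24)·log₂(1/24) + (5/12)·log₂(5/12) + (1/4)·log₂(1/4)]
  = 0.5185 + 0.1910 + 0.5263 + 0.5000
  = 1.7358 bits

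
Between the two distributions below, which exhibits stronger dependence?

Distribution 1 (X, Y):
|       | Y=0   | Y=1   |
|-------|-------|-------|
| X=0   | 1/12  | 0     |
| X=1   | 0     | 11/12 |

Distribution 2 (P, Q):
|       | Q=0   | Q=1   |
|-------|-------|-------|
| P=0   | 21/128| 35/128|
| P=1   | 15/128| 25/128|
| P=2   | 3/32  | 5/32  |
Distribution 1 (X, Y):
Marginal P(X) (row sums):
  P(X=0) = 1/12 + 0 = 1/12
  P(X=1) = 0 + 11/12 = 11/12
Marginal P(Y) (column sums):
  P(Y=0) = 1/12 + 0 = 1/12
  P(Y=1) = 0 + 11/12 = 11/12

H(X) = -[(1/12)·log₂(1/12) + (11/12)·log₂(11/12)]
  = 0.2987 + 0.1151
  = 0.4138 bits
H(Y) = -[(1/12)·log₂(1/12) + (11/12)·log₂(11/12)]
  = 0.2987 + 0.1151
  = 0.4138 bits
H(X,Y) = -[(1/12)·log₂(1/12) + (11/12)·log₂(11/12)]
  = 0.2987 + 0.1151
  = 0.4138 bits

I(X;Y) = H(X) + H(Y) - H(X,Y)
  = 0.4138 + 0.4138 - 0.4138
  = 0.4138 bits

Distribution 2 (P, Q):
Marginal P(P) (row sums):
  P(P=0) = 21/128 + 35/128 = 7/16
  P(P=1) = 15/128 + 25/128 = 5/16
  P(P=2) = 3/32 + 5/32 = 1/4
Marginal P(Q) (column sums):
  P(Q=0) = 21/128 + 15/128 + 3/32 = 3/8
  P(Q=1) = 35/128 + 25/128 + 5/32 = 5/8

H(P) = -[(7/16)·log₂(7/16) + (5/16)·log₂(5/16) + (1/4)·log₂(1/4)]
  = 0.5218 + 0.5244 + 0.5000
  = 1.5462 bits
H(Q) = -[(3/8)·log₂(3/8) + (5/8)·log₂(5/8)]
  = 0.5306 + 0.4238
  = 0.9544 bits
H(P,Q) = -[(21/128)·log₂(21/128) + (35/128)·log₂(35/128) + (15/128)·log₂(15/128) + (25/128)·log₂(25/128) + (3/32)·log₂(3/32) + (5/32)·log₂(5/32)]
  = 0.4278 + 0.5115 + 0.3625 + 0.4602 + 0.3202 + 0.4184
  = 2.5006 bits

I(P;Q) = H(P) + H(Q) - H(P,Q)
  = 1.5462 + 0.9544 - 2.5006
  = 0.0000 bits

I(X;Y) = 0.4138 bits > I(P;Q) = 0.0000 bits, so (X, Y) has the higher mutual information (stronger dependence).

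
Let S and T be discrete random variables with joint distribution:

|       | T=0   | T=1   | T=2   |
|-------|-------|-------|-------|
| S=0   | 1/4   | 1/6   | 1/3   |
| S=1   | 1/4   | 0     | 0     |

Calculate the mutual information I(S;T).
Marginal P(S) (row sums):
  P(S=0) = 1/4 + 1/6 + 1/3 = 3/4
  P(S=1) = 1/4 + 0 + 0 = 1/4
Marginal P(T) (column sums):
  P(T=0) = 1/4 + 1/4 = 1/2
  P(T=1) = 1/6 + 0 = 1/6
  P(T=2) = 1/3 + 0 = 1/3

H(S) = -[(3/4)·log₂(3/4) + (1/4)·log₂(1/4)]
  = 0.3113 + 0.5000
  = 0.8113 bits
H(T) = -[(1/2)·log₂(1/2) + (1/6)·log₂(1/6) + (1/3)·log₂(1/3)]
  = 0.5000 + 0.4308 + 0.5283
  = 1.4591 bits
H(S,T) = -[(1/4)·log₂(1/4) + (1/6)·log₂(1/6) + (1/3)·log₂(1/3) + (1/4)·log₂(1/4)]
  = 0.5000 + 0.4308 + 0.5283 + 0.5000
  = 1.9591 bits

I(S;T) = H(S) + H(T) - H(S,T)
  = 0.8113 + 1.4591 - 1.9591
  = 0.3113 bits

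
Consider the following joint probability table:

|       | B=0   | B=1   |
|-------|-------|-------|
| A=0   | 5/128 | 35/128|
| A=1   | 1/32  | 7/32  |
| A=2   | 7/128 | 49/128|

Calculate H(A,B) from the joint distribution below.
H(A,B) = -Σ P(A,B) log₂ P(A,B), summed over the non-zero cells:
H(A,B) = -[(5/128)·log₂(5/128) + (35/128)·log₂(35/128) + (1/32)·log₂(1/32) + (7/32)·log₂(7/32) + (7/128)·log₂(7/128) + (49/128)·log₂(49/128)]
  = 0.1827 + 0.5115 + 0.1563 + 0.4796 + 0.2293 + 0.5303
  = 2.0897 bits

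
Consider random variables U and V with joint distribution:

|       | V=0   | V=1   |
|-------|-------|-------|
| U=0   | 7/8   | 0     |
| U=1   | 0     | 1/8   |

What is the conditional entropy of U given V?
Marginal P(V) (column sums):
  P(V=0) = 7/8 + 0 = 7/8
  P(V=1) = 0 + 1/8 = 1/8

H(U|V) = -Σ P(U,V)·log₂ P(U|V), where P(U|V) = P(U,V) / P(V)
  (cells with P(U,V) = 0 contribute 0)
  (U=0,V=0): P(U|V) = (7/8)/(7/8) = 1;  -(7/8)·log₂(1) = 0.0000
  (U=1,V=1): P(U|V) = (1/8)/(1/8) = 1;  -(1/8)·log₂(1) = 0.0000
H(U|V) = 0.0000 + 0.0000
  = 0.0000 bits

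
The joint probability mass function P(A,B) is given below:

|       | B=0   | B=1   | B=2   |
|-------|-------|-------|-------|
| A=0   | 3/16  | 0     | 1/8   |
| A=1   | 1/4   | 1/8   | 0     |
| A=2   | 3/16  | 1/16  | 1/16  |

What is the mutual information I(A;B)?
Marginal P(A) (row sums):
  P(A=0) = 3/16 + 0 + 1/8 = 5/16
  P(A=1) = 1/4 + 1/8 + 0 = 3/8
  P(A=2) = 3/16 + 1/16 + 1/16 = 5/16
Marginal P(B) (column sums):
  P(B=0) = 3/16 + 1/4 + 3/16 = 5/8
  P(B=1) = 0 + 1/8 + 1/16 = 3/16
  P(B=2) = 1/8 + 0 + 1/16 = 3/16

H(A) = -[(5/16)·log₂(5/16) + (3/8)·log₂(3/8) + (5/16)·log₂(5/16)]
  = 0.5244 + 0.5306 + 0.5244
  = 1.5794 bits
H(B) = -[(5/8)·log₂(5/8) + (3/16)·log₂(3/16) + (3/16)·log₂(3/16)]
  = 0.4238 + 0.4528 + 0.4528
  = 1.3294 bits
H(A,B) = -[(3/16)·log₂(3/16) + (1/8)·log₂(1/8) + (1/4)·log₂(1/4) + (1/8)·log₂(1/8) + (3/16)·log₂(3/16) + (1/16)·log₂(1/16) + (1/16)·log₂(1/16)]
  = 0.4528 + 0.3750 + 0.5000 + 0.3750 + 0.4528 + 0.2500 + 0.2500
  = 2.6556 bits

I(A;B) = H(A) + H(B) - H(A,B)
  = 1.5794 + 1.3294 - 2.6556
  = 0.2532 bits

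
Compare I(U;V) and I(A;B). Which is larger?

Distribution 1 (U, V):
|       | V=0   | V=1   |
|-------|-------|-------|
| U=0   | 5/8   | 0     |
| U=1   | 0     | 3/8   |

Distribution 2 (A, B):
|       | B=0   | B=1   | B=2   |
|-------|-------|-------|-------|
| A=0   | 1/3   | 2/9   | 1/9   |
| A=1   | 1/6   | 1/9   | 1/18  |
Distribution 1 (U, V):
Marginal P(U) (row sums):
  P(U=0) = 5/8 + 0 = 5/8
  P(U=1) = 0 + 3/8 = 3/8
Marginal P(V) (column sums):
  P(V=0) = 5/8 + 0 = 5/8
  P(V=1) = 0 + 3/8 = 3/8

H(U) = -[(5/8)·log₂(5/8) + (3/8)·log₂(3/8)]
  = 0.4238 + 0.5306
  = 0.9544 bits
H(V) = -[(5/8)·log₂(5/8) + (3/8)·log₂(3/8)]
  = 0.4238 + 0.5306
  = 0.9544 bits
H(U,V) = -[(5/8)·log₂(5/8) + (3/8)·log₂(3/8)]
  = 0.4238 + 0.5306
  = 0.9544 bits

I(U;V) = H(U) + H(V) - H(U,V)
  = 0.9544 + 0.9544 - 0.9544
  = 0.9544 bits

Distribution 2 (A, B):
Marginal P(A) (row sums):
  P(A=0) = 1/3 + 2/9 + 1/9 = 2/3
  P(A=1) = 1/6 + 1/9 + 1/18 = 1/3
Marginal P(B) (column sums):
  P(B=0) = 1/3 + 1/6 = 1/2
  P(B=1) = 2/9 + 1/9 = 1/3
  P(B=2) = 1/9 + 1/18 = 1/6

H(A) = -[(2/3)·log₂(2/3) + (1/3)·log₂(1/3)]
  = 0.3900 + 0.5283
  = 0.9183 bits
H(B) = -[(1/2)·log₂(1/2) + (1/3)·log₂(1/3) + (1/6)·log₂(1/6)]
  = 0.5000 + 0.5283 + 0.4308
  = 1.4591 bits
H(A,B) = -[(1/3)·log₂(1/3) + (2/9)·log₂(2/9) + (1/9)·log₂(1/9) + (1/6)·log₂(1/6) + (1/9)·log₂(1/9) + (1/18)·log₂(1/18)]
  = 0.5283 + 0.4822 + 0.3522 + 0.4308 + 0.3522 + 0.2317
  = 2.3774 bits

I(A;B) = H(A) + H(B) - H(A,B)
  = 0.9183 + 1.4591 - 2.3774
  = 0.0000 bits

I(U;V) = 0.9544 bits > I(A;B) = 0.0000 bits, so (U, V) has the higher mutual information (stronger dependence).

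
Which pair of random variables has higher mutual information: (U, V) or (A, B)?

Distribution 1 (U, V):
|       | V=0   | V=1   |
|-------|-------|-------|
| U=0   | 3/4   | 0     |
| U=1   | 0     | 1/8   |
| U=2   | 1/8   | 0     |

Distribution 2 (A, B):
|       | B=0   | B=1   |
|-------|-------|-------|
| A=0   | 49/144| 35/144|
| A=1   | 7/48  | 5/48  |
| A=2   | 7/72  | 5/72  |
Distribution 1 (U, V):
Marginal P(U) (row sums):
  P(U=0) = 3/4 + 0 = 3/4
  P(U=1) = 0 + 1/8 = 1/8
  P(U=2) = 1/8 + 0 = 1/8
Marginal P(V) (column sums):
  P(V=0) = 3/4 + 0 + 1/8 = 7/8
  P(V=1) = 0 + 1/8 + 0 = 1/8

H(U) = -[(3/4)·log₂(3/4) + (1/8)·log₂(1/8) + (1/8)·log₂(1/8)]
  = 0.3113 + 0.3750 + 0.3750
  = 1.0613 bits
H(V) = -[(7/8)·log₂(7/8) + (1/8)·log₂(1/8)]
  = 0.1686 + 0.3750
  = 0.5436 bits
H(U,V) = -[(3/4)·log₂(3/4) + (1/8)·log₂(1/8) + (1/8)·log₂(1/8)]
  = 0.3113 + 0.3750 + 0.3750
  = 1.0613 bits

I(U;V) = H(U) + H(V) - H(U,V)
  = 1.0613 + 0.5436 - 1.0613
  = 0.5436 bits

Distribution 2 (A, B):
Marginal P(A) (row sums):
  P(A=0) = 49/144 + 35/144 = 7/12
  P(A=1) = 7/48 + 5/48 = 1/4
  P(A=2) = 7/72 + 5/72 = 1/6
Marginal P(B) (column sums):
  P(B=0) = 49/144 + 7/48 + 7/72 = 7/12
  P(B=1) = 35/144 + 5/48 + 5/72 = 5/12

H(A) = -[(7/12)·log₂(7/12) + (1/4)·log₂(1/4) + (1/6)·log₂(1/6)]
  = 0.4536 + 0.5000 + 0.4308
  = 1.3844 bits
H(B) = -[(7/12)·log₂(7/12) + (5/12)·log₂(5/12)]
  = 0.4536 + 0.5263
  = 0.9799 bits
H(A,B) = -[(49/144)·log₂(49/144) + (35/144)·log₂(35/144) + (7/48)·log₂(7/48) + (5/48)·log₂(5/48) + (7/72)·log₂(7/72) + (5/72)·log₂(5/72)]
  = 0.5292 + 0.4960 + 0.4051 + 0.3399 + 0.3269 + 0.2672
  = 2.3643 bits

I(A;B) = H(A) + H(B) - H(A,B)
  = 1.3844 + 0.9799 - 2.3643
  = 0.0000 bits

I(U;V) = 0.5436 bits > I(A;B) = 0.0000 bits, so (U, V) has the higher mutual information (stronger dependence).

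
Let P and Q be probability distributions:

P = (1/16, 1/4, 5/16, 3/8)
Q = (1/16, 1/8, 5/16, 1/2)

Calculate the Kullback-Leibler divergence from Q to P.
D(P||Q) = Σ P(i) log₂(P(i)/Q(i))
  i=0: (1/16) × log₂((1/16)/(1/16)) = (1/16) × log₂(1) = 0.0000
  i=1: (1/4) × log₂((1/4)/(1/8)) = (1/4) × log₂(2) = 0.2500
  i=2: (5/16) × log₂((5/16)/(5/16)) = (5/16) × log₂(1) = 0.0000
  i=3: (3/8) × log₂((3/8)/(1/2)) = (3/8) × log₂(3/4) = -0.1556
D(P||Q) = 0.0000 + 0.2500 + 0.0000 - 0.1556
  = 0.0944 bits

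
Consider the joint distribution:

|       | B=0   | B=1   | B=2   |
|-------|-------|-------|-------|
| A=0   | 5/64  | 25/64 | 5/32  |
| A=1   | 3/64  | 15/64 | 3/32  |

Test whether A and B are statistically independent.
Marginal P(A) (row sums):
  P(A=0) = 5/64 + 25/64 + 5/32 = 5/8
  P(A=1) = 3/64 + 15/64 + 3/32 = 3/8
Marginal P(B) (column sums):
  P(B=0) = 5/64 + 3/64 = 1/8
  P(B=1) = 25/64 + 15/64 = 5/8
  P(B=2) = 5/32 + 3/32 = 1/4

A and B are independent iff P(A=i,B=j) = P(A=i)·P(B=j) for every cell.
  P(A=0)·P(B=0) = 5/8 × 1/8 = 5/64 = P(A=0,B=0) ✓
  P(A=0)·P(B=1) = 5/8 × 5/8 = 25/64 = P(A=0,B=1) ✓
  P(A=0)·P(B=2) = 5/8 × 1/4 = 5/32 = P(A=0,B=2) ✓
  P(A=1)·P(B=0) = 3/8 × 1/8 = 3/64 = P(A=1,B=0) ✓
  P(A=1)·P(B=1) = 3/8 × 5/8 = 15/64 = P(A=1,B=1) ✓
  P(A=1)·P(B=2) = 3/8 × 1/4 = 3/32 = P(A=1,B=2) ✓

Yes, A and B are independent: every cell factors, so I(A;B) = 0 bits.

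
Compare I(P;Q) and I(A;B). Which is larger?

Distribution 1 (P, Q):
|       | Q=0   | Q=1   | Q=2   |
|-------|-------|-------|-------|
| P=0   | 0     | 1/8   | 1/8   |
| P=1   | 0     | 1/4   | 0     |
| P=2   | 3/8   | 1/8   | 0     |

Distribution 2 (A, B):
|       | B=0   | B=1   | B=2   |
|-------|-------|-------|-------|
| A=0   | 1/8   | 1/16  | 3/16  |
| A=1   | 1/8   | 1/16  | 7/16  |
Distribution 1 (P, Q):
Marginal P(P) (row sums):
  P(P=0) = 0 + 1/8 + 1/8 = 1/4
  P(P=1) = 0 + 1/4 + 0 = 1/4
  P(P=2) = 3/8 + 1/8 + 0 = 1/2
Marginal P(Q) (column sums):
  P(Q=0) = 0 + 0 + 3/8 = 3/8
  P(Q=1) = 1/8 + 1/4 + 1/8 = 1/2
  P(Q=2) = 1/8 + 0 + 0 = 1/8

H(P) = -[(1/4)·log₂(1/4) + (1/4)·log₂(1/4) + (1/2)·log₂(1/2)]
  = 0.5000 + 0.5000 + 0.5000
  = 1.5000 bits
H(Q) = -[(3/8)·log₂(3/8) + (1/2)·log₂(1/2) + (1/8)·log₂(1/8)]
  = 0.5306 + 0.5000 + 0.3750
  = 1.4056 bits
H(P,Q) = -[(1/8)·log₂(1/8) + (1/8)·log₂(1/8) + (1/4)·log₂(1/4) + (3/8)·log₂(3/8) + (1/8)·log₂(1/8)]
  = 0.3750 + 0.3750 + 0.5000 + 0.5306 + 0.3750
  = 2.1556 bits

I(P;Q) = H(P) + H(Q) - H(P,Q)
  = 1.5000 + 1.4056 - 2.1556
  = 0.7500 bits

Distribution 2 (A, B):
Marginal P(A) (row sums):
  P(A=0) = 1/8 + 1/16 + 3/16 = 3/8
  P(A=1) = 1/8 + 1/16 + 7/16 = 5/8
Marginal P(B) (column sums):
  P(B=0) = 1/8 + 1/8 = 1/4
  P(B=1) = 1/16 + 1/16 = 1/8
  P(B=2) = 3/16 + 7/16 = 5/8

H(A) = -[(3/8)·log₂(3/8) + (5/8)·log₂(5/8)]
  = 0.5306 + 0.4238
  = 0.9544 bits
H(B) = -[(1/4)·log₂(1/4) + (1/8)·log₂(1/8) + (5/8)·log₂(5/8)]
  = 0.5000 + 0.3750 + 0.4238
  = 1.2988 bits
H(A,B) = -[(1/8)·log₂(1/8) + (1/16)·log₂(1/16) + (3/16)·log₂(3/16) + (1/8)·log₂(1/8) + (1/16)·log₂(1/16) + (7/16)·log₂(7/16)]
  = 0.3750 + 0.2500 + 0.4528 + 0.3750 + 0.2500 + 0.5218
  = 2.2246 bits

I(A;B) = H(A) + H(B) - H(A,B)
  = 0.9544 + 1.2988 - 2.2246
  = 0.0286 bits

I(P;Q) = 0.7500 bits > I(A;B) = 0.0286 bits, so (P, Q) has the higher mutual information (stronger dependence).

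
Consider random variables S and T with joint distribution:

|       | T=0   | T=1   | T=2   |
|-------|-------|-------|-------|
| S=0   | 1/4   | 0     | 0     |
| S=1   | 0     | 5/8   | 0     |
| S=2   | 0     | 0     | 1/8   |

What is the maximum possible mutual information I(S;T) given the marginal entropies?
The upper bound on mutual information is I(S;T) ≤ min(H(S), H(T)).

Marginal P(S) (row sums):
  P(S=0) = 1/4 + 0 + 0 = 1/4
  P(S=1) = 0 + 5/8 + 0 = 5/8
  P(S=2) = 0 + 0 + 1/8 = 1/8
Marginal P(T) (column sums):
  P(T=0) = 1/4 + 0 + 0 = 1/4
  P(T=1) = 0 + 5/8 + 0 = 5/8
  P(T=2) = 0 + 0 + 1/8 = 1/8

H(S) = -[(1/4)·log₂(1/4) + (5/8)·log₂(5/8) + (1/8)·log₂(1/8)]
  = 0.5000 + 0.4238 + 0.3750
  = 1.2988 bits
H(T) = -[(1/4)·log₂(1/4) + (5/8)·log₂(5/8) + (1/8)·log₂(1/8)]
  = 0.5000 + 0.4238 + 0.3750
  = 1.2988 bits

Maximum possible I(S;T) = min(1.2988, 1.2988) = 1.2988 bits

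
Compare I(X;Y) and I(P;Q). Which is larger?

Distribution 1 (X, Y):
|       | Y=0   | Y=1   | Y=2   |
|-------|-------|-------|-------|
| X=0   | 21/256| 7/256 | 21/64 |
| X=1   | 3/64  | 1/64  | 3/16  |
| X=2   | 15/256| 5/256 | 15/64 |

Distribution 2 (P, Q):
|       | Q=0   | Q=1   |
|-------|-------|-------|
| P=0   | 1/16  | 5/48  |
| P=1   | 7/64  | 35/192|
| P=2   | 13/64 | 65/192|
Distribution 1 (X, Y):
Marginal P(X) (row sums):
  P(X=0) = 21/256 + 7/256 + 21/64 = 7/16
  P(X=1) = 3/64 + 1/64 + 3/16 = 1/4
  P(X=2) = 15/256 + 5/256 + 15/64 = 5/16
Marginal P(Y) (column sums):
  P(Y=0) = 21/256 + 3/64 + 15/256 = 3/16
  P(Y=1) = 7/256 + 1/64 + 5/256 = 1/16
  P(Y=2) = 21/64 + 3/16 + 15/64 = 3/4

H(X) = -[(7/16)·log₂(7/16) + (1/4)·log₂(1/4) + (5/16)·log₂(5/16)]
  = 0.5218 + 0.5000 + 0.5244
  = 1.5462 bits
H(Y) = -[(3/16)·log₂(3/16) + (1/16)·log₂(1/16) + (3/4)·log₂(3/4)]
  = 0.4528 + 0.2500 + 0.3113
  = 1.0141 bits
H(X,Y) = -[(21/256)·log₂(21/256) + (7/256)·log₂(7/256) + (21/64)·log₂(21/64) + (3/64)·log₂(3/64) + (1/64)·log₂(1/64) + (3/16)·log₂(3/16) + (15/256)·log₂(15/256) + (5/256)·log₂(5/256) + (15/64)·log₂(15/64)]
  = 0.2959 + 0.1420 + 0.5275 + 0.2070 + 0.0938 + 0.4528 + 0.2398 + 0.1109 + 0.4906
  = 2.5603 bits

I(X;Y) = H(X) + H(Y) - H(X,Y)
  = 1.5462 + 1.0141 - 2.5603
  = 0.0000 bits

Distribution 2 (P, Q):
Marginal P(P) (row sums):
  P(P=0) = 1/16 + 5/48 = 1/6
  P(P=1) = 7/64 + 35/192 = 7/24
  P(P=2) = 13/64 + 65/192 = 13/24
Marginal P(Q) (column sums):
  P(Q=0) = 1/16 + 7/64 + 13/64 = 3/8
  P(Q=1) = 5/48 + 35/192 + 65/192 = 5/8

H(P) = -[(1/6)·log₂(1/6) + (7/24)·log₂(7/24) + (13/24)·log₂(13/24)]
  = 0.4308 + 0.5185 + 0.4791
  = 1.4284 bits
H(Q) = -[(3/8)·log₂(3/8) + (5/8)·log₂(5/8)]
  = 0.5306 + 0.4238
  = 0.9544 bits
H(P,Q) = -[(1/16)·log₂(1/16) + (5/48)·log₂(5/48) + (7/64)·log₂(7/64) + (35/192)·log₂(35/192) + (13/64)·log₂(13/64) + (65/192)·log₂(65/192)]
  = 0.2500 + 0.3399 + 0.3492 + 0.4476 + 0.4671 + 0.5290
  = 2.3828 bits

I(P;Q) = H(P) + H(Q) - H(P,Q)
  = 1.4284 + 0.9544 - 2.3828
  = 0.0000 bits

Both joint tables factor as the product of their marginals, so I(X;Y) = I(P;Q) = 0 bits: neither is larger (both pairs are independent).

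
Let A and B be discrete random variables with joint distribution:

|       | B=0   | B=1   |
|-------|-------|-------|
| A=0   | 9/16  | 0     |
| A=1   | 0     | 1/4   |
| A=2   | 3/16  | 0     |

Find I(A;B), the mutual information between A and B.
Marginal P(A) (row sums):
  P(A=0) = 9/16 + 0 = 9/16
  P(A=1) = 0 + 1/4 = 1/4
  P(A=2) = 3/16 + 0 = 3/16
Marginal P(B) (column sums):
  P(B=0) = 9/16 + 0 + 3/16 = 3/4
  P(B=1) = 0 + 1/4 + 0 = 1/4

H(A) = -[(9/16)·log₂(9/16) + (1/4)·log₂(1/4) + (3/16)·log₂(3/16)]
  = 0.4669 + 0.5000 + 0.4528
  = 1.4197 bits
H(B) = -[(3/4)·log₂(3/4) + (1/4)·log₂(1/4)]
  = 0.3113 + 0.5000
  = 0.8113 bits
H(A,B) = -[(9/16)·log₂(9/16) + (1/4)·log₂(1/4) + (3/16)·log₂(3/16)]
  = 0.4669 + 0.5000 + 0.4528
  = 1.4197 bits

I(A;B) = H(A) + H(B) - H(A,B)
  = 1.4197 + 0.8113 - 1.4197
  = 0.8113 bits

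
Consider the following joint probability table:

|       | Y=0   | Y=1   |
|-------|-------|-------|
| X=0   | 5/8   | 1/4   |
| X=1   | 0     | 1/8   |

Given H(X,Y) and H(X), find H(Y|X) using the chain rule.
From the chain rule: H(X,Y) = H(X) + H(Y|X)
Therefore: H(Y|X) = H(X,Y) - H(X)

H(X,Y) = -[(5/8)·log₂(5/8) + (1/4)·log₂(1/4) + (1/8)·log₂(1/8)]
  = 0.4238 + 0.5000 + 0.3750
  = 1.2988 bits
Marginal P(X) (row sums):
  P(X=0) = 5/8 + 1/4 = 7/8
  P(X=1) = 0 + 1/8 = 1/8
H(X) = -[(7/8)·log₂(7/8) + (1/8)·log₂(1/8)]
  = 0.1686 + 0.3750
  = 0.5436 bits

H(Y|X) = 1.2988 - 0.5436 = 0.7552 bits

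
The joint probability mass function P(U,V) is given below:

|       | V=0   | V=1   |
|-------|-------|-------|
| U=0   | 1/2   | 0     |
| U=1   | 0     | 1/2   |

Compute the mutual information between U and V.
Marginal P(U) (row sums):
  P(U=0) = 1/2 + 0 = 1/2
  P(U=1) = 0 + 1/2 = 1/2
Marginal P(V) (column sums):
  P(V=0) = 1/2 + 0 = 1/2
  P(V=1) = 0 + 1/2 = 1/2

H(U) = -[(1/2)·log₂(1/2) + (1/2)·log₂(1/2)]
  = 0.5000 + 0.5000
  = 1.0000 bits
H(V) = -[(1/2)·log₂(1/2) + (1/2)·log₂(1/2)]
  = 0.5000 + 0.5000
  = 1.0000 bits
H(U,V) = -[(1/2)·log₂(1/2) + (1/2)·log₂(1/2)]
  = 0.5000 + 0.5000
  = 1.0000 bits

I(U;V) = H(U) + H(V) - H(U,V)
  = 1.0000 + 1.0000 - 1.0000
  = 1.0000 bits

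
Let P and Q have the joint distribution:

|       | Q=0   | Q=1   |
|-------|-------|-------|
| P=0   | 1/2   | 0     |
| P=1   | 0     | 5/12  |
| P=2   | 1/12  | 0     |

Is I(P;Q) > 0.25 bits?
Marginal P(P) (row sums):
  P(P=0) = 1/2 + 0 = 1/2
  P(P=1) = 0 + 5/12 = 5/12
  P(P=2) = 1/12 + 0 = 1/12
Marginal P(Q) (column sums):
  P(Q=0) = 1/2 + 0 + 1/12 = 7/12
  P(Q=1) = 0 + 5/12 + 0 = 5/12

H(P) = -[(1/2)·log₂(1/2) + (5/12)·log₂(5/12) + (1/12)·log₂(1/12)]
  = 0.5000 + 0.5263 + 0.2987
  = 1.3250 bits
H(Q) = -[(7/12)·log₂(7/12) + (5/12)·log₂(5/12)]
  = 0.4536 + 0.5263
  = 0.9799 bits
H(P,Q) = -[(1/2)·log₂(1/2) + (5/12)·log₂(5/12) + (1/12)·log₂(1/12)]
  = 0.5000 + 0.5263 + 0.2987
  = 1.3250 bits

I(P;Q) = H(P) + H(Q) - H(P,Q)
  = 1.3250 + 0.9799 - 1.3250
  = 0.9799 bits

Yes. I(P;Q) = 0.9799 bits, which is > 0.25 bits.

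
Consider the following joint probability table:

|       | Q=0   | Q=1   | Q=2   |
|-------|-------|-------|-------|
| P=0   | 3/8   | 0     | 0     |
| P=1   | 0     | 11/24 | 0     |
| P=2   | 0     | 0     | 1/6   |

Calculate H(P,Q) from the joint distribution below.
H(P,Q) = -Σ P(P,Q) log₂ P(P,Q), summed over the non-zero cells:
H(P,Q) = -[(3/8)·log₂(3/8) + (11/24)·log₂(11/24) + (1/6)·log₂(1/6)]
  = 0.5306 + 0.5159 + 0.4308
  = 1.4773 bits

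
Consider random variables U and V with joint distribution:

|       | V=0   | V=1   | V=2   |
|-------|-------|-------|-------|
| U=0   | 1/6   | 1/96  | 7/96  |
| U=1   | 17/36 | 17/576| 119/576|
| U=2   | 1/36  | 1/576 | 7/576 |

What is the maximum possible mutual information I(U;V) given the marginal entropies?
The upper bound on mutual information is I(U;V) ≤ min(H(U), H(V)).

Marginal P(U) (row sums):
  P(U=0) = 1/6 + 1/96 + 7/96 = 1/4
  P(U=1) = 17/36 + 17/576 + 119/576 = 17/24
  P(U=2) = 1/36 + 1/576 + 7/576 = 1/24
Marginal P(V) (column sums):
  P(V=0) = 1/6 + 17/36 + 1/36 = 2/3
  P(V=1) = 1/96 + 17/576 + 1/576 = 1/24
  P(V=2) = 7/96 + 119/576 + 7/576 = 7/24

H(U) = -[(1/4)·log₂(1/4) + (17/24)·log₂(17/24) + (1/24)·log₂(1/24)]
  = 0.5000 + 0.3524 + 0.1910
  = 1.0434 bits
H(V) = -[(2/3)·log₂(2/3) + (1/24)·log₂(1/24) + (7/24)·log₂(7/24)]
  = 0.3900 + 0.1910 + 0.5185
  = 1.0995 bits

Maximum possible I(U;V) = min(1.0434, 1.0995) = 1.0434 bits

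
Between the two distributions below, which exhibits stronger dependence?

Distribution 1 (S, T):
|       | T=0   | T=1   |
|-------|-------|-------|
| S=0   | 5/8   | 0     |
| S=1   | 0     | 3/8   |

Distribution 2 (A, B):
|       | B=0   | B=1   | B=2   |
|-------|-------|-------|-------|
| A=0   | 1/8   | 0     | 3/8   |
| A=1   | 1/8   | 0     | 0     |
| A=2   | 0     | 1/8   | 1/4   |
Distribution 1 (S, T):
Marginal P(S) (row sums):
  P(S=0) = 5/8 + 0 = 5/8
  P(S=1) = 0 + 3/8 = 3/8
Marginal P(T) (column sums):
  P(T=0) = 5/8 + 0 = 5/8
  P(T=1) = 0 + 3/8 = 3/8

H(S) = -[(5/8)·log₂(5/8) + (3/8)·log₂(3/8)]
  = 0.4238 + 0.5306
  = 0.9544 bits
H(T) = -[(5/8)·log₂(5/8) + (3/8)·log₂(3/8)]
  = 0.4238 + 0.5306
  = 0.9544 bits
H(S,T) = -[(5/8)·log₂(5/8) + (3/8)·log₂(3/8)]
  = 0.4238 + 0.5306
  = 0.9544 bits

I(S;T) = H(S) + H(T) - H(S,T)
  = 0.9544 + 0.9544 - 0.9544
  = 0.9544 bits

Distribution 2 (A, B):
Marginal P(A) (row sums):
  P(A=0) = 1/8 + 0 + 3/8 = 1/2
  P(A=1) = 1/8 + 0 + 0 = 1/8
  P(A=2) = 0 + 1/8 + 1/4 = 3/8
Marginal P(B) (column sums):
  P(B=0) = 1/8 + 1/8 + 0 = 1/4
  P(B=1) = 0 + 0 + 1/8 = 1/8
  P(B=2) = 3/8 + 0 + 1/4 = 5/8

H(A) = -[(1/2)·log₂(1/2) + (1/8)·log₂(1/8) + (3/8)·log₂(3/8)]
  = 0.5000 + 0.3750 + 0.5306
  = 1.4056 bits
H(B) = -[(1/4)·log₂(1/4) + (1/8)·log₂(1/8) + (5/8)·log₂(5/8)]
  = 0.5000 + 0.3750 + 0.4238
  = 1.2988 bits
H(A,B) = -[(1/8)·log₂(1/8) + (3/8)·log₂(3/8) + (1/8)·log₂(1/8) + (1/8)·log₂(1/8) + (1/4)·log₂(1/4)]
  = 0.3750 + 0.5306 + 0.3750 + 0.3750 + 0.5000
  = 2.1556 bits

I(A;B) = H(A) + H(B) - H(A,B)
  = 1.4056 + 1.2988 - 2.1556
  = 0.5488 bits

I(S;T) = 0.9544 bits > I(A;B) = 0.5488 bits, so (S, T) has the higher mutual information (stronger dependence).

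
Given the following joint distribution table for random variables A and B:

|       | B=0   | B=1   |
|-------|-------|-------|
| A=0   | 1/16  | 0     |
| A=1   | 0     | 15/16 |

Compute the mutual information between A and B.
Marginal P(A) (row sums):
  P(A=0) = 1/16 + 0 = 1/16
  P(A=1) = 0 + 15/16 = 15/16
Marginal P(B) (column sums):
  P(B=0) = 1/16 + 0 = 1/16
  P(B=1) = 0 + 15/16 = 15/16

H(A) = -[(1/16)·log₂(1/16) + (15/16)·log₂(15/16)]
  = 0.2500 + 0.0873
  = 0.3373 bits
H(B) = -[(1/16)·log₂(1/16) + (15/16)·log₂(15/16)]
  = 0.2500 + 0.0873
  = 0.3373 bits
H(A,B) = -[(1/16)·log₂(1/16) + (15/16)·log₂(15/16)]
  = 0.2500 + 0.0873
  = 0.3373 bits

I(A;B) = H(A) + H(B) - H(A,B)
  = 0.3373 + 0.3373 - 0.3373
  = 0.3373 bits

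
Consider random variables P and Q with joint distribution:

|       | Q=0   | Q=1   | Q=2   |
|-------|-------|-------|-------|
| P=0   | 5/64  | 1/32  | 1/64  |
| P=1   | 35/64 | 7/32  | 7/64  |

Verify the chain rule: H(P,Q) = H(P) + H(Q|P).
Left side:
H(P,Q) = -[(5/64)·log₂(5/64) + (1/32)·log₂(1/32) + (1/64)·log₂(1/64) + (35/64)·log₂(35/64) + (7/32)·log₂(7/32) + (7/64)·log₂(7/64)]
  = 0.2873 + 0.1563 + 0.0938 + 0.4762 + 0.4796 + 0.3492
  = 1.8424 bits

Right side:
Marginal P(P) (row sums):
  P(P=0) = 5/64 + 1/32 + 1/64 = 1/8
  P(P=1) = 35/64 + 7/32 + 7/64 = 7/8
H(P) = -[(1/8)·log₂(1/8) + (7/8)·log₂(7/8)]
  = 0.3750 + 0.1686
  = 0.5436 bits
H(Q|P) = -Σ P(P,Q)·log₂ P(Q|P), where P(Q|P) = P(P,Q) / P(P)
  (P=0,Q=0): P(Q|P) = (5/64)/(1/8) = 5/8;  -(5/64)·log₂(5/8) = 0.0530
  (P=0,Q=1): P(Q|P) = (1/32)/(1/8) = 1/4;  -(1/32)·log₂(1/4) = 0.0625
  (P=0,Q=2): P(Q|P) = (1/64)/(1/8) = 1/8;  -(1/64)·log₂(1/8) = 0.0469
  (P=1,Q=0): P(Q|P) = (35/64)/(7/8) = 5/8;  -(35/64)·log₂(5/8) = 0.3708
  (P=1,Q=1): P(Q|P) = (7/32)/(7/8) = 1/4;  -(7/32)·log₂(1/4) = 0.4375
  (P=1,Q=2): P(Q|P) = (7/64)/(7/8) = 1/8;  -(7/64)·log₂(1/8) = 0.3281
H(Q|P) = 0.0530 + 0.0625 + 0.0469 + 0.3708 + 0.4375 + 0.3281
  = 1.2988 bits
H(P) + H(Q|P) = 0.5436 + 1.2988 = 1.8424 bits

Both sides equal 1.8424 bits, so the chain rule holds ✓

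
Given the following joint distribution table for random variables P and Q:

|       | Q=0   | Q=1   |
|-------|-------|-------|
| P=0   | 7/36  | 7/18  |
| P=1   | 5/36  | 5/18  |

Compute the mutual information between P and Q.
Marginal P(P) (row sums):
  P(P=0) = 7/36 + 7/18 = 7/12
  P(P=1) = 5/36 + 5/18 = 5/12
Marginal P(Q) (column sums):
  P(Q=0) = 7/36 + 5/36 = 1/3
  P(Q=1) = 7/18 + 5/18 = 2/3

H(P) = -[(7/12)·log₂(7/12) + (5/12)·log₂(5/12)]
  = 0.4536 + 0.5263
  = 0.9799 bits
H(Q) = -[(1/3)·log₂(1/3) + (2/3)·log₂(2/3)]
  = 0.5283 + 0.3900
  = 0.9183 bits
H(P,Q) = -[(7/36)·log₂(7/36) + (7/18)·log₂(7/18) + (5/36)·log₂(5/36) + (5/18)·log₂(5/18)]
  = 0.4594 + 0.5299 + 0.3956 + 0.5133
  = 1.8982 bits

I(P;Q) = H(P) + H(Q) - H(P,Q)
  = 0.9799 + 0.9183 - 1.8982
  = 0.0000 bits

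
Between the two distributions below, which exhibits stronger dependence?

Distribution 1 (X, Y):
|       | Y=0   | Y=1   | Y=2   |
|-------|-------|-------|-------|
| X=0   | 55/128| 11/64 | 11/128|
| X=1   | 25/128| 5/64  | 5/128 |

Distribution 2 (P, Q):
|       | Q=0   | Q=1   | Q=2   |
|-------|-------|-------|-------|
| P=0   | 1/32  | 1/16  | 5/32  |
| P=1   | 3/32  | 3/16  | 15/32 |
Distribution 1 (X, Y):
Marginal P(X) (row sums):
  P(X=0) = 55/128 + 11/64 + 11/128 = 11/16
  P(X=1) = 25/128 + 5/64 + 5/128 = 5/16
Marginal P(Y) (column sums):
  P(Y=0) = 55/128 + 25/128 = 5/8
  P(Y=1) = 11/64 + 5/64 = 1/4
  P(Y=2) = 11/128 + 5/128 = 1/8

H(X) = -[(11/16)·log₂(11/16) + (5/16)·log₂(5/16)]
  = 0.3716 + 0.5244
  = 0.8960 bits
H(Y) = -[(5/8)·log₂(5/8) + (1/4)·log₂(1/4) + (1/8)·log₂(1/8)]
  = 0.4238 + 0.5000 + 0.3750
  = 1.2988 bits
H(X,Y) = -[(55/128)·log₂(55/128) + (11/64)·log₂(11/64) + (11/128)·log₂(11/128) + (25/128)·log₂(25/128) + (5/64)·log₂(5/64) + (5/128)·log₂(5/128)]
  = 0.5236 + 0.4367 + 0.3043 + 0.4602 + 0.2873 + 0.1827
  = 2.1948 bits

I(X;Y) = H(X) + H(Y) - H(X,Y)
  = 0.8960 + 1.2988 - 2.1948
  = 0.0000 bits

Distribution 2 (P, Q):
Marginal P(P) (row sums):
  P(P=0) = 1/32 + 1/16 + 5/32 = 1/4
  P(P=1) = 3/32 + 3/16 + 15/32 = 3/4
Marginal P(Q) (column sums):
  P(Q=0) = 1/32 + 3/32 = 1/8
  P(Q=1) = 1/16 + 3/16 = 1/4
  P(Q=2) = 5/32 + 15/32 = 5/8

H(P) = -[(1/4)·log₂(1/4) + (3/4)·log₂(3/4)]
  = 0.5000 + 0.3113
  = 0.8113 bits
H(Q) = -[(1/8)·log₂(1/8) + (1/4)·log₂(1/4) + (5/8)·log₂(5/8)]
  = 0.3750 + 0.5000 + 0.4238
  = 1.2988 bits
H(P,Q) = -[(1/32)·log₂(1/32) + (1/16)·log₂(1/16) + (5/32)·log₂(5/32) + (3/32)·log₂(3/32) + (3/16)·log₂(3/16) + (15/32)·log₂(15/32)]
  = 0.1563 + 0.2500 + 0.4184 + 0.3202 + 0.4528 + 0.5124
  = 2.1101 bits

I(P;Q) = H(P) + H(Q) - H(P,Q)
  = 0.8113 + 1.2988 - 2.1101
  = 0.0000 bits

Both joint tables factor as the product of their marginals, so I(X;Y) = I(P;Q) = 0 bits: neither is larger (both pairs are independent).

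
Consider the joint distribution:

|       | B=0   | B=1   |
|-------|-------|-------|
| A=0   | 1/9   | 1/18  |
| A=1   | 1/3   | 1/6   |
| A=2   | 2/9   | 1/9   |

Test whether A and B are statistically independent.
Marginal P(A) (row sums):
  P(A=0) = 1/9 + 1/18 = 1/6
  P(A=1) = 1/3 + 1/6 = 1/2
  P(A=2) = 2/9 + 1/9 = 1/3
Marginal P(B) (column sums):
  P(B=0) = 1/9 + 1/3 + 2/9 = 2/3
  P(B=1) = 1/18 + 1/6 + 1/9 = 1/3

A and B are independent iff P(A=i,B=j) = P(A=i)·P(B=j) for every cell.
  P(A=0)·P(B=0) = 1/6 × 2/3 = 1/9 = P(A=0,B=0) ✓
  P(A=0)·P(B=1) = 1/6 × 1/3 = 1/18 = P(A=0,B=1) ✓
  P(A=1)·P(B=0) = 1/2 × 2/3 = 1/3 = P(A=1,B=0) ✓
  P(A=1)·P(B=1) = 1/2 × 1/3 = 1/6 = P(A=1,B=1) ✓
  P(A=2)·P(B=0) = 1/3 × 2/3 = 2/9 = P(A=2,B=0) ✓
  P(A=2)·P(B=1) = 1/3 × 1/3 = 1/9 = P(A=2,B=1) ✓

Yes, A and B are independent: every cell factors, so I(A;B) = 0 bits.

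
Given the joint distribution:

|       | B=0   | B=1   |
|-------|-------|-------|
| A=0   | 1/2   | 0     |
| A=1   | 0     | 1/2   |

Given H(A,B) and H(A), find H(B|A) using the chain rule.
From the chain rule: H(A,B) = H(A) + H(B|A)
Therefore: H(B|A) = H(A,B) - H(A)

H(A,B) = -[(1/2)·log₂(1/2) + (1/2)·log₂(1/2)]
  = 0.5000 + 0.5000
  = 1.0000 bits
Marginal P(A) (row sums):
  P(A=0) = 1/2 + 0 = 1/2
  P(A=1) = 0 + 1/2 = 1/2
H(A) = -[(1/2)·log₂(1/2) + (1/2)·log₂(1/2)]
  = 0.5000 + 0.5000
  = 1.0000 bits

H(B|A) = 1.0000 - 1.0000 = 0.0000 bits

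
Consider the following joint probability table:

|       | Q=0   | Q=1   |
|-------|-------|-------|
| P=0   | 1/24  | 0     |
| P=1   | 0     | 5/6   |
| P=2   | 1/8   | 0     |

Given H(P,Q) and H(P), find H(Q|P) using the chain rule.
From the chain rule: H(P,Q) = H(P) + H(Q|P)
Therefore: H(Q|P) = H(P,Q) - H(P)

H(P,Q) = -[(1/24)·log₂(1/24) + (5/6)·log₂(5/6) + (1/8)·log₂(1/8)]
  = 0.1910 + 0.2192 + 0.3750
  = 0.7852 bits
Marginal P(P) (row sums):
  P(P=0) = 1/24 + 0 = 1/24
  P(P=1) = 0 + 5/6 = 5/6
  P(P=2) = 1/8 + 0 = 1/8
H(P) = -[(1/24)·log₂(1/24) + (5/6)·log₂(5/6) + (1/8)·log₂(1/8)]
  = 0.1910 + 0.2192 + 0.3750
  = 0.7852 bits

H(Q|P) = 0.7852 - 0.7852 = 0.0000 bits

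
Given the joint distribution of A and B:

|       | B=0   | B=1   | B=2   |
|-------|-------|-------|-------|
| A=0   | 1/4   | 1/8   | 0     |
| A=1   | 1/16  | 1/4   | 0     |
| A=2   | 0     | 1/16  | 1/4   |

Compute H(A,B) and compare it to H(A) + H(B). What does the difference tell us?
Marginal P(A) (row sums):
  P(A=0) = 1/4 + 1/8 + 0 = 3/8
  P(A=1) = 1/16 + 1/4 + 0 = 5/16
  P(A=2) = 0 + 1/16 + 1/4 = 5/16
Marginal P(B) (column sums):
  P(B=0) = 1/4 + 1/16 + 0 = 5/16
  P(B=1) = 1/8 + 1/4 + 1/16 = 7/16
  P(B=2) = 0 + 0 + 1/4 = 1/4

H(A,B) = -[(1/4)·log₂(1/4) + (1/8)·log₂(1/8) + (1/16)·log₂(1/16) + (1/4)·log₂(1/4) + (1/16)·log₂(1/16) + (1/4)·log₂(1/4)]
  = 0.5000 + 0.3750 + 0.2500 + 0.5000 + 0.2500 + 0.5000
  = 2.3750 bits
H(A) = -[(3/8)·log₂(3/8) + (5/16)·log₂(5/16) + (5/16)·log₂(5/16)]
  = 0.5306 + 0.5244 + 0.5244
  = 1.5794 bits
H(B) = -[(5/16)·log₂(5/16) + (7/16)·log₂(7/16) + (1/4)·log₂(1/4)]
  = 0.5244 + 0.5218 + 0.5000
  = 1.5462 bits

H(A) + H(B) = 1.5794 + 1.5462 = 3.1256 bits
Difference: H(A) + H(B) - H(A,B) = 3.1256 - 2.3750 = 0.7506 bits = I(A;B)

The difference is the mutual information; it is positive here, so A and B are dependent (knowing one reduces uncertainty about the other by 0.7506 bits).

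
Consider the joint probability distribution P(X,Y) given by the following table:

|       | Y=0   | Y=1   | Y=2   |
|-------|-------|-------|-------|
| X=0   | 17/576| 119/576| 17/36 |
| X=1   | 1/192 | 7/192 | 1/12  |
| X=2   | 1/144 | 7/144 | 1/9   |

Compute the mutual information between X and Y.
Marginal P(X) (row sums):
  P(X=0) = 17/576 + 119/576 + 17/36 = 17/24
  P(X=1) = 1/192 + 7/192 + 1/12 = 1/8
  P(X=2) = 1/144 + 7/144 + 1/9 = 1/6
Marginal P(Y) (column sums):
  P(Y=0) = 17/576 + 1/192 + 1/144 = 1/24
  P(Y=1) = 119/576 + 7/192 + 7/144 = 7/24
  P(Y=2) = 17/36 + 1/12 + 1/9 = 2/3

H(X) = -[(17/24)·log₂(17/24) + (1/8)·log₂(1/8) + (1/6)·log₂(1/6)]
  = 0.3524 + 0.3750 + 0.4308
  = 1.1582 bits
H(Y) = -[(1/24)·log₂(1/24) + (7/24)·log₂(7/24) + (2/3)·log₂(2/3)]
  = 0.1910 + 0.5185 + 0.3900
  = 1.0995 bits
H(X,Y) = -[(17/576)·log₂(17/576) + (119/576)·log₂(119/576) + (17/36)·log₂(17/36) + (1/192)·log₂(1/192) + (7/192)·log₂(7/192) + (1/12)·log₂(1/12) + (1/144)·log₂(1/144) + (7/144)·log₂(7/144) + (1/9)·log₂(1/9)]
  = 0.1500 + 0.4700 + 0.5112 + 0.0395 + 0.1742 + 0.2987 + 0.0498 + 0.2121 + 0.3522
  = 2.2577 bits

I(X;Y) = H(X) + H(Y) - H(X,Y)
  = 1.1582 + 1.0995 - 2.2577
  = 0.0000 bits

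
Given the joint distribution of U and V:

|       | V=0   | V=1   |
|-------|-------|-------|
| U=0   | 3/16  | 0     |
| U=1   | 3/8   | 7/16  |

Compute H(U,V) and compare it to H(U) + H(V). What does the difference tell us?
Marginal P(U) (row sums):
  P(U=0) = 3/16 + 0 = 3/16
  P(U=1) = 3/8 + 7/16 = 13/16
Marginal P(V) (column sums):
  P(V=0) = 3/16 + 3/8 = 9/16
  P(V=1) = 0 + 7/16 = 7/16

H(U,V) = -[(3/16)·log₂(3/16) + (3/8)·log₂(3/8) + (7/16)·log₂(7/16)]
  = 0.4528 + 0.5306 + 0.5218
  = 1.5052 bits
H(U) = -[(3/16)·log₂(3/16) + (13/16)·log₂(13/16)]
  = 0.4528 + 0.2434
  = 0.6962 bits
H(V) = -[(9/16)·log₂(9/16) + (7/16)·log₂(7/16)]
  = 0.4669 + 0.5218
  = 0.9887 bits

H(U) + H(V) = 0.6962 + 0.9887 = 1.6849 bits
Difference: H(U) + H(V) - H(U,V) = 1.6849 - 1.5052 = 0.1797 bits = I(U;V)

The difference is the mutual information; it is positive here, so U and V are dependent (knowing one reduces uncertainty about the other by 0.1797 bits).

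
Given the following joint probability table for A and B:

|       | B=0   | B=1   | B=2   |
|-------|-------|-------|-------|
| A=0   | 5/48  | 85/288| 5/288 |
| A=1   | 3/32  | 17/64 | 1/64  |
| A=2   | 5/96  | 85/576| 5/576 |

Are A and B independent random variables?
Marginal P(A) (row sums):
  P(A=0) = 5/48 + 85/288 + 5/288 = 5/12
  P(A=1) = 3/32 + 17/64 + 1/64 = 3/8
  P(A=2) = 5/96 + 85/576 + 5/576 = 5/24
Marginal P(B) (column sums):
  P(B=0) = 5/48 + 3/32 + 5/96 = 1/4
  P(B=1) = 85/288 + 17/64 + 85/576 = 17/24
  P(B=2) = 5/288 + 1/64 + 5/576 = 1/24

A and B are independent iff P(A=i,B=j) = P(A=i)·P(B=j) for every cell.
  P(A=0)·P(B=0) = 5/12 × 1/4 = 5/48 = P(A=0,B=0) ✓
  P(A=0)·P(B=1) = 5/12 × 17/24 = 85/288 = P(A=0,B=1) ✓
  P(A=0)·P(B=2) = 5/12 × 1/24 = 5/288 = P(A=0,B=2) ✓
  P(A=1)·P(B=0) = 3/8 × 1/4 = 3/32 = P(A=1,B=0) ✓
  P(A=1)·P(B=1) = 3/8 × 17/24 = 17/64 = P(A=1,B=1) ✓
  P(A=1)·P(B=2) = 3/8 × 1/24 = 1/64 = P(A=1,B=2) ✓
  P(A=2)·P(B=0) = 5/24 × 1/4 = 5/96 = P(A=2,B=0) ✓
  P(A=2)·P(B=1) = 5/24 × 17/24 = 85/576 = P(A=2,B=1) ✓
  P(A=2)·P(B=2) = 5/24 × 1/24 = 5/576 = P(A=2,B=2) ✓

Yes, A and B are independent: every cell factors, so I(A;B) = 0 bits.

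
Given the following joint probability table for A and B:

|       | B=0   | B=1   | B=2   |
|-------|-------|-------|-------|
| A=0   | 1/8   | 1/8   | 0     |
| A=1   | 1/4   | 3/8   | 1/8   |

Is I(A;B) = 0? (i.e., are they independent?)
Marginal P(A) (row sums):
  P(A=0) = 1/8 + 1/8 + 0 = 1/4
  P(A=1) = 1/4 + 3/8 + 1/8 = 3/4
Marginal P(B) (column sums):
  P(B=0) = 1/8 + 1/4 = 3/8
  P(B=1) = 1/8 + 3/8 = 1/2
  P(B=2) = 0 + 1/8 = 1/8

A and B are independent iff P(A=i,B=j) = P(A=i)·P(B=j) for every cell.
  P(A=0)·P(B=0) = 1/4 × 3/8 = 3/32, but P(A=0,B=0) = 1/8 ✗

No, A and B are not independent. Quantitatively, I(A;B) > 0:

H(A) = -[(1/4)·log₂(1/4) + (3/4)·log₂(3/4)]
  = 0.5000 + 0.3113
  = 0.8113 bits
H(B) = -[(3/8)·log₂(3/8) + (1/2)·log₂(1/2) + (1/8)·log₂(1/8)]
  = 0.5306 + 0.5000 + 0.3750
  = 1.4056 bits
H(A,B) = -[(1/8)·log₂(1/8) + (1/8)·log₂(1/8) + (1/4)·log₂(1/4) + (3/8)·log₂(3/8) + (1/8)·log₂(1/8)]
  = 0.3750 + 0.3750 + 0.5000 + 0.5306 + 0.3750
  = 2.1556 bits
I(A;B) = H(A) + H(B) - H(A,B) = 0.8113 + 1.4056 - 2.1556 = 0.0613 bits > 0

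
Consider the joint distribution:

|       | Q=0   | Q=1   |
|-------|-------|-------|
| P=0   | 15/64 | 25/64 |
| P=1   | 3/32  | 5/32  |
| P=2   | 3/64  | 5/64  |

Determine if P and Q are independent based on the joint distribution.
Marginal P(P) (row sums):
  P(P=0) = 15/64 + 25/64 = 5/8
  P(P=1) = 3/32 + 5/32 = 1/4
  P(P=2) = 3/64 + 5/64 = 1/8
Marginal P(Q) (column sums):
  P(Q=0) = 15/64 + 3/32 + 3/64 = 3/8
  P(Q=1) = 25/64 + 5/32 + 5/64 = 5/8

P and Q are independent iff P(P=i,Q=j) = P(P=i)·P(Q=j) for every cell.
  P(P=0)·P(Q=0) = 5/8 × 3/8 = 15/64 = P(P=0,Q=0) ✓
  P(P=0)·P(Q=1) = 5/8 × 5/8 = 25/64 = P(P=0,Q=1) ✓
  P(P=1)·P(Q=0) = 1/4 × 3/8 = 3/32 = P(P=1,Q=0) ✓
  P(P=1)·P(Q=1) = 1/4 × 5/8 = 5/32 = P(P=1,Q=1) ✓
  P(P=2)·P(Q=0) = 1/8 × 3/8 = 3/64 = P(P=2,Q=0) ✓
  P(P=2)·P(Q=1) = 1/8 × 5/8 = 5/64 = P(P=2,Q=1) ✓

Yes, P and Q are independent: every cell factors, so I(P;Q) = 0 bits.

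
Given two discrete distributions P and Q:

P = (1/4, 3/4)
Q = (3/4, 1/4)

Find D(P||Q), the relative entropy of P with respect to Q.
D(P||Q) = Σ P(i) log₂(P(i)/Q(i))
  i=0: (1/4) × log₂((1/4)/(3/4)) = (1/4) × log₂(1/3) = -0.3962
  i=1: (3/4) × log₂((3/4)/(1/4)) = (3/4) × log₂(3) = 1.1887
D(P||Q) = -0.3962 + 1.1887
  = 0.7925 bits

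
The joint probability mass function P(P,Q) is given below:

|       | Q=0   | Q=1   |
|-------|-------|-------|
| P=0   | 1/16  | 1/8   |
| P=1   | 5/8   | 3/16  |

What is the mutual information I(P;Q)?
Marginal P(P) (row sums):
  P(P=0) = 1/16 + 1/8 = 3/16
  P(P=1) = 5/8 + 3/16 = 13/16
Marginal P(Q) (column sums):
  P(Q=0) = 1/16 + 5/8 = 11/16
  P(Q=1) = 1/8 + 3/16 = 5/16

H(P) = -[(3/16)·log₂(3/16) + (13/16)·log₂(13/16)]
  = 0.4528 + 0.2434
  = 0.6962 bits
H(Q) = -[(11/16)·log₂(11/16) + (5/16)·log₂(5/16)]
  = 0.3716 + 0.5244
  = 0.8960 bits
H(P,Q) = -[(1/16)·log₂(1/16) + (1/8)·log₂(1/8) + (5/8)·log₂(5/8) + (3/16)·log₂(3/16)]
  = 0.2500 + 0.3750 + 0.4238 + 0.4528
  = 1.5016 bits

I(P;Q) = H(P) + H(Q) - H(P,Q)
  = 0.6962 + 0.8960 - 1.5016
  = 0.0906 bits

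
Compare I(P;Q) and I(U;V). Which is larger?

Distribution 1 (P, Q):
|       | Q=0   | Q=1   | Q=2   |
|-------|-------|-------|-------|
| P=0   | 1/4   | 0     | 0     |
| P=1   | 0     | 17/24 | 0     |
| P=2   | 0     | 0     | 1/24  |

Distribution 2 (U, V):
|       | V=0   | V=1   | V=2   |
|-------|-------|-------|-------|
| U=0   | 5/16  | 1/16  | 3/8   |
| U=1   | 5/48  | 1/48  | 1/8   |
Distribution 1 (P, Q):
Marginal P(P) (row sums):
  P(P=0) = 1/4 + 0 + 0 = 1/4
  P(P=1) = 0 + 17/24 + 0 = 17/24
  P(P=2) = 0 + 0 + 1/24 = 1/24
Marginal P(Q) (column sums):
  P(Q=0) = 1/4 + 0 + 0 = 1/4
  P(Q=1) = 0 + 17/24 + 0 = 17/24
  P(Q=2) = 0 + 0 + 1/24 = 1/24

H(P) = -[(1/4)·log₂(1/4) + (17/24)·log₂(17/24) + (1/24)·log₂(1/24)]
  = 0.5000 + 0.3524 + 0.1910
  = 1.0434 bits
H(Q) = -[(1/4)·log₂(1/4) + (17/24)·log₂(17/24) + (1/24)·log₂(1/24)]
  = 0.5000 + 0.3524 + 0.1910
  = 1.0434 bits
H(P,Q) = -[(1/4)·log₂(1/4) + (17/24)·log₂(17/24) + (1/24)·log₂(1/24)]
  = 0.5000 + 0.3524 + 0.1910
  = 1.0434 bits

I(P;Q) = H(P) + H(Q) - H(P,Q)
  = 1.0434 + 1.0434 - 1.0434
  = 1.0434 bits

Distribution 2 (U, V):
Marginal P(U) (row sums):
  P(U=0) = 5/16 + 1/16 + 3/8 = 3/4
  P(U=1) = 5/48 + 1/48 + 1/8 = 1/4
Marginal P(V) (column sums):
  P(V=0) = 5/16 + 5/48 = 5/12
  P(V=1) = 1/16 + 1/48 = 1/12
  P(V=2) = 3/8 + 1/8 = 1/2

H(U) = -[(3/4)·log₂(3/4) + (1/4)·log₂(1/4)]
  = 0.3113 + 0.5000
  = 0.8113 bits
H(V) = -[(5/12)·log₂(5/12) + (1/12)·log₂(1/12) + (1/2)·log₂(1/2)]
  = 0.5263 + 0.2987 + 0.5000
  = 1.3250 bits
H(U,V) = -[(5/16)·log₂(5/16) + (1/16)·log₂(1/16) + (3/8)·log₂(3/8) + (5/48)·log₂(5/48) + (1/48)·log₂(1/48) + (1/8)·log₂(1/8)]
  = 0.5244 + 0.2500 + 0.5306 + 0.3399 + 0.1164 + 0.3750
  = 2.1363 bits

I(U;V) = H(U) + H(V) - H(U,V)
  = 0.8113 + 1.3250 - 2.1363
  = 0.0000 bits

I(P;Q) = 1.0434 bits > I(U;V) = 0.0000 bits, so (P, Q) has the higher mutual information (stronger dependence).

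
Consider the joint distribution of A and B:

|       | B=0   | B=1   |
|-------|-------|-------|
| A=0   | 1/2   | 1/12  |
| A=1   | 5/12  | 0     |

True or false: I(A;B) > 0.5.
Marginal P(A) (row sums):
  P(A=0) = 1/2 + 1/12 = 7/12
  P(A=1) = 5/12 + 0 = 5/12
Marginal P(B) (column sums):
  P(B=0) = 1/2 + 5/12 = 11/12
  P(B=1) = 1/12 + 0 = 1/12

H(A) = -[(7/12)·log₂(7/12) + (5/12)·log₂(5/12)]
  = 0.4536 + 0.5263
  = 0.9799 bits
H(B) = -[(11/12)·log₂(11/12) + (1/12)·log₂(1/12)]
  = 0.1151 + 0.2987
  = 0.4138 bits
H(A,B) = -[(1/2)·log₂(1/2) + (1/12)·log₂(1/12) + (5/12)·log₂(5/12)]
  = 0.5000 + 0.2987 + 0.5263
  = 1.3250 bits

I(A;B) = H(A) + H(B) - H(A,B)
  = 0.9799 + 0.4138 - 1.3250
  = 0.0687 bits

False. I(A;B) = 0.0687 bits, which is ≤ 0.5 bits.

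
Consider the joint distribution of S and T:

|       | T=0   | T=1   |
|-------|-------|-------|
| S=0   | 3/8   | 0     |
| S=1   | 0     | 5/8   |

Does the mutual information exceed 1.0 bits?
Marginal P(S) (row sums):
  P(S=0) = 3/8 + 0 = 3/8
  P(S=1) = 0 + 5/8 = 5/8
Marginal P(T) (column sums):
  P(T=0) = 3/8 + 0 = 3/8
  P(T=1) = 0 + 5/8 = 5/8

H(S) = -[(3/8)·log₂(3/8) + (5/8)·log₂(5/8)]
  = 0.5306 + 0.4238
  = 0.9544 bits
H(T) = -[(3/8)·log₂(3/8) + (5/8)·log₂(5/8)]
  = 0.5306 + 0.4238
  = 0.9544 bits
H(S,T) = -[(3/8)·log₂(3/8) + (5/8)·log₂(5/8)]
  = 0.5306 + 0.4238
  = 0.9544 bits

I(S;T) = H(S) + H(T) - H(S,T)
  = 0.9544 + 0.9544 - 0.9544
  = 0.9544 bits

No. I(S;T) = 0.9544 bits, which is ≤ 1.0 bits.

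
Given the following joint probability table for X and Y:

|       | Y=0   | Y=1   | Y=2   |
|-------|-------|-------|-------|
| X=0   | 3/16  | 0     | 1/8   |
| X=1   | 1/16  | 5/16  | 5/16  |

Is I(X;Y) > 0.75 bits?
Marginal P(X) (row sums):
  P(X=0) = 3/16 + 0 + 1/8 = 5/16
  P(X=1) = 1/16 + 5/16 + 5/16 = 11/16
Marginal P(Y) (column sums):
  P(Y=0) = 3/16 + 1/16 = 1/4
  P(Y=1) = 0 + 5/16 = 5/16
  P(Y=2) = 1/8 + 5/16 = 7/16

H(X) = -[(5/16)·log₂(5/16) + (11/16)·log₂(11/16)]
  = 0.5244 + 0.3716
  = 0.8960 bits
H(Y) = -[(1/4)·log₂(1/4) + (5/16)·log₂(5/16) + (7/16)·log₂(7/16)]
  = 0.5000 + 0.5244 + 0.5218
  = 1.5462 bits
H(X,Y) = -[(3/16)·log₂(3/16) + (1/8)·log₂(1/8) + (1/16)·log₂(1/16) + (5/16)·log₂(5/16) + (5/16)·log₂(5/16)]
  = 0.4528 + 0.3750 + 0.2500 + 0.5244 + 0.5244
  = 2.1266 bits

I(X;Y) = H(X) + H(Y) - H(X,Y)
  = 0.8960 + 1.5462 - 2.1266
  = 0.3156 bits

No. I(X;Y) = 0.3156 bits, which is ≤ 0.75 bits.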